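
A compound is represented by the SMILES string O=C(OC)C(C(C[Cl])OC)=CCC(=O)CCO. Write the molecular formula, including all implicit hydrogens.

C11H17ClO5

Walk through each heavy atom and fill implicit hydrogens from standard valence (C 4, N 3, O 2, S 2, halogen 1):
  atom 1: O, bond orders sum to 2 (valence 2) → 0 H
  atom 2: C, bond orders sum to 4 (valence 4) → 0 H
  atom 3: O, bond orders sum to 2 (valence 2) → 0 H
  atom 4: C, bond orders sum to 1 (valence 4) → 3 H
  atom 5: C, bond orders sum to 4 (valence 4) → 0 H
  atom 6: C, bond orders sum to 3 (valence 4) → 1 H
  atom 7: C, bond orders sum to 2 (valence 4) → 2 H
  atom 8: Cl with explicit H count 0
  atom 9: O, bond orders sum to 2 (valence 2) → 0 H
  atom 10: C, bond orders sum to 1 (valence 4) → 3 H
  atom 11: C, bond orders sum to 3 (valence 4) → 1 H
  atom 12: C, bond orders sum to 2 (valence 4) → 2 H
  atom 13: C, bond orders sum to 4 (valence 4) → 0 H
  atom 14: O, bond orders sum to 2 (valence 2) → 0 H
  atom 15: C, bond orders sum to 2 (valence 4) → 2 H
  atom 16: C, bond orders sum to 2 (valence 4) → 2 H
  atom 17: O, bond orders sum to 1 (valence 2) → 1 H
Totals → C:11, H:17, Cl:1, O:5.
In Hill order: C11H17ClO5.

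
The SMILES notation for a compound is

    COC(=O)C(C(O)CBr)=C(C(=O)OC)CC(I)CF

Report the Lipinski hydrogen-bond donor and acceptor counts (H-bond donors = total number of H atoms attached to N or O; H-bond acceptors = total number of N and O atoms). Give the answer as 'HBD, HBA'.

Donors: find every N or O and count the H atoms it carries.
  atom 2 (O): bond orders sum to 2 → 0 H
  atom 4 (O): bond orders sum to 2 → 0 H
  atom 7 (O): bond orders sum to 1 → 1 H
  atom 12 (O): bond orders sum to 2 → 0 H
  atom 13 (O): bond orders sum to 2 → 0 H
Lipinski HBD = 1.
Acceptors: N atoms = 0, O atoms = 5 → HBA = 5.

1, 5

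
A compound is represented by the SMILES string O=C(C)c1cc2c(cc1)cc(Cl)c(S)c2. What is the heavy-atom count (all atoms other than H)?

15

Every atom symbol written in the SMILES (organic subset) is one heavy atom; implicit H are not written.
Heavy atoms by element → C:12, Cl:1, O:1, S:1.
Total: 15.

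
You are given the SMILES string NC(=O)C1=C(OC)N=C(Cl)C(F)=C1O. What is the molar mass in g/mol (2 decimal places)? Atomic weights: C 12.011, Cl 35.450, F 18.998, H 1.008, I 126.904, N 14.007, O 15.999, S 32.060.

220.58 g/mol

First, the molecular formula is C7H6ClFN2O3 (counting implicit H from valence).
  C: 7 × 12.011 = 84.077
  Cl: 1 × 35.450 = 35.450
  F: 1 × 18.998 = 18.998
  H: 6 × 1.008 = 6.048
  N: 2 × 14.007 = 28.014
  O: 3 × 15.999 = 47.997
Sum: 7×12.011 + 1×35.450 + 1×18.998 + 6×1.008 + 2×14.007 + 3×15.999 = 220.584 → 220.58 g/mol.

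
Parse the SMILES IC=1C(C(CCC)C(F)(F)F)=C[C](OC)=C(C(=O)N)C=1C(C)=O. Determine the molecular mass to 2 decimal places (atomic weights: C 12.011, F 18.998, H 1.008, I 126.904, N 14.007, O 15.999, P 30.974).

443.20 g/mol

First, the molecular formula is C15H17F3INO3 (counting implicit H from valence).
  C: 15 × 12.011 = 180.165
  F: 3 × 18.998 = 56.994
  H: 17 × 1.008 = 17.136
  I: 1 × 126.904 = 126.904
  N: 1 × 14.007 = 14.007
  O: 3 × 15.999 = 47.997
Sum: 15×12.011 + 3×18.998 + 17×1.008 + 1×126.904 + 1×14.007 + 3×15.999 = 443.203 → 443.20 g/mol.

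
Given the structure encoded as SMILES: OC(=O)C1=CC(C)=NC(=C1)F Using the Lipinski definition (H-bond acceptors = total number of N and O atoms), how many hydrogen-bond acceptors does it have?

N atoms: 1; O atoms: 2.
Lipinski HBA = 1 + 2 = 3.

3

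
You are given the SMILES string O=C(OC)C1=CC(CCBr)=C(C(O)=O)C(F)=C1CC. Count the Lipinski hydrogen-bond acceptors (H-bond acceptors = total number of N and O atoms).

4

N atoms: 0; O atoms: 4.
Lipinski HBA = 0 + 4 = 4.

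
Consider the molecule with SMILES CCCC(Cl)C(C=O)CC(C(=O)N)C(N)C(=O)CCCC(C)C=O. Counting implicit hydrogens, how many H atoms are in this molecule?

29

Walk through each heavy atom and fill implicit hydrogens from standard valence (C 4, N 3, O 2, S 2, halogen 1):
  atom 1: C, bond orders sum to 1 (valence 4) → 3 H
  atom 2: C, bond orders sum to 2 (valence 4) → 2 H
  atom 3: C, bond orders sum to 2 (valence 4) → 2 H
  atom 4: C, bond orders sum to 3 (valence 4) → 1 H
  atom 5: Cl (halogen, monovalent) → 0 H
  atom 6: C, bond orders sum to 3 (valence 4) → 1 H
  atom 7: C, bond orders sum to 3 (valence 4) → 1 H
  atom 8: O, bond orders sum to 2 (valence 2) → 0 H
  atom 9: C, bond orders sum to 2 (valence 4) → 2 H
  atom 10: C, bond orders sum to 3 (valence 4) → 1 H
  atom 11: C, bond orders sum to 4 (valence 4) → 0 H
  atom 12: O, bond orders sum to 2 (valence 2) → 0 H
  atom 13: N, bond orders sum to 1 (valence 3) → 2 H
  atom 14: C, bond orders sum to 3 (valence 4) → 1 H
  atom 15: N, bond orders sum to 1 (valence 3) → 2 H
  atom 16: C, bond orders sum to 4 (valence 4) → 0 H
  atom 17: O, bond orders sum to 2 (valence 2) → 0 H
  atom 18: C, bond orders sum to 2 (valence 4) → 2 H
  atom 19: C, bond orders sum to 2 (valence 4) → 2 H
  atom 20: C, bond orders sum to 2 (valence 4) → 2 H
  atom 21: C, bond orders sum to 3 (valence 4) → 1 H
  atom 22: C, bond orders sum to 1 (valence 4) → 3 H
  atom 23: C, bond orders sum to 3 (valence 4) → 1 H
  atom 24: O, bond orders sum to 2 (valence 2) → 0 H
Total hydrogens: 29.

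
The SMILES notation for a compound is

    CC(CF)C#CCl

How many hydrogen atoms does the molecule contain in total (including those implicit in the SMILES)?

Walk through each heavy atom and fill implicit hydrogens from standard valence (C 4, N 3, O 2, S 2, halogen 1):
  atom 1: C, bond orders sum to 1 (valence 4) → 3 H
  atom 2: C, bond orders sum to 3 (valence 4) → 1 H
  atom 3: C, bond orders sum to 2 (valence 4) → 2 H
  atom 4: F (halogen, monovalent) → 0 H
  atom 5: C, bond orders sum to 4 (valence 4) → 0 H
  atom 6: C, bond orders sum to 4 (valence 4) → 0 H
  atom 7: Cl (halogen, monovalent) → 0 H
Total hydrogens: 6.

6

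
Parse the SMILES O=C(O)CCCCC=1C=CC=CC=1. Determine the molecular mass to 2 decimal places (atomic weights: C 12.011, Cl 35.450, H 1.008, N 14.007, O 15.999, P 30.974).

178.23 g/mol

First, the molecular formula is C11H14O2 (counting implicit H from valence).
  C: 11 × 12.011 = 132.121
  H: 14 × 1.008 = 14.112
  O: 2 × 15.999 = 31.998
Sum: 11×12.011 + 14×1.008 + 2×15.999 = 178.231 → 178.23 g/mol.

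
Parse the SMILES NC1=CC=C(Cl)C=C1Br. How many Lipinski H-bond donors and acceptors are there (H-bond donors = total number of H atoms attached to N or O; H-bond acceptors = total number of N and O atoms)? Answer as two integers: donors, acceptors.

2, 1

Donors: find every N or O and count the H atoms it carries.
  atom 1 (N): bond orders sum to 1 → 2 H
Lipinski HBD = 2.
Acceptors: N atoms = 1, O atoms = 0 → HBA = 1.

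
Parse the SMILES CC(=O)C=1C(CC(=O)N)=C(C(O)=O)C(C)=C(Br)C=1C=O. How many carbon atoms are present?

Count every carbon token in the SMILES (each C, including those in ring-closure positions and inside branches).
Carbon count: 13.

13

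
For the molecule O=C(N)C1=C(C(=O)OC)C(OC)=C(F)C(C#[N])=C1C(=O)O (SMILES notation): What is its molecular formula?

Walk through each heavy atom and fill implicit hydrogens from standard valence (C 4, N 3, O 2, S 2, halogen 1):
  atom 1: O, bond orders sum to 2 (valence 2) → 0 H
  atom 2: C, bond orders sum to 4 (valence 4) → 0 H
  atom 3: N, bond orders sum to 1 (valence 3) → 2 H
  atom 4: C, bond orders sum to 4 (valence 4) → 0 H
  atom 5: C, bond orders sum to 4 (valence 4) → 0 H
  atom 6: C, bond orders sum to 4 (valence 4) → 0 H
  atom 7: O, bond orders sum to 2 (valence 2) → 0 H
  atom 8: O, bond orders sum to 2 (valence 2) → 0 H
  atom 9: C, bond orders sum to 1 (valence 4) → 3 H
  atom 10: C, bond orders sum to 4 (valence 4) → 0 H
  atom 11: O, bond orders sum to 2 (valence 2) → 0 H
  atom 12: C, bond orders sum to 1 (valence 4) → 3 H
  atom 13: C, bond orders sum to 4 (valence 4) → 0 H
  atom 14: F (halogen, monovalent) → 0 H
  atom 15: C, bond orders sum to 4 (valence 4) → 0 H
  atom 16: C, bond orders sum to 4 (valence 4) → 0 H
  atom 17: N with explicit H count 0
  atom 18: C, bond orders sum to 4 (valence 4) → 0 H
  atom 19: C, bond orders sum to 4 (valence 4) → 0 H
  atom 20: O, bond orders sum to 2 (valence 2) → 0 H
  atom 21: O, bond orders sum to 1 (valence 2) → 1 H
Totals → C:12, H:9, F:1, N:2, O:6.

C12H9FN2O6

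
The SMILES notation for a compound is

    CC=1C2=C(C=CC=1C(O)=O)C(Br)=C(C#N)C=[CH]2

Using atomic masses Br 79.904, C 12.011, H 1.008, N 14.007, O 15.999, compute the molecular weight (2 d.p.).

290.12 g/mol

First, the molecular formula is C13H8BrNO2 (counting implicit H from valence).
  Br: 1 × 79.904 = 79.904
  C: 13 × 12.011 = 156.143
  H: 8 × 1.008 = 8.064
  N: 1 × 14.007 = 14.007
  O: 2 × 15.999 = 31.998
Sum: 1×79.904 + 13×12.011 + 8×1.008 + 1×14.007 + 2×15.999 = 290.116 → 290.12 g/mol.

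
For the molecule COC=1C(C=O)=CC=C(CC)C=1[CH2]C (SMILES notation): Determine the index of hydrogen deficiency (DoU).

Molecular formula: C12H16O2.
DoU = (2C + 2 + N − H − X) / 2, where X is the halogen count and O/S are ignored.
    = (2·12 + 2 + 0 − 16 − 0) / 2 = 10 / 2 = 5.

5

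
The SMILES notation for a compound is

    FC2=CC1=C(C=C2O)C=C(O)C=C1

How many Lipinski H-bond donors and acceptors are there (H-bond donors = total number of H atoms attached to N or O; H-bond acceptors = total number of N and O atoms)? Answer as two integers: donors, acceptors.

2, 2

Donors: find every N or O and count the H atoms it carries.
  atom 8 (O): bond orders sum to 1 → 1 H
  atom 11 (O): bond orders sum to 1 → 1 H
Lipinski HBD = 2.
Acceptors: N atoms = 0, O atoms = 2 → HBA = 2.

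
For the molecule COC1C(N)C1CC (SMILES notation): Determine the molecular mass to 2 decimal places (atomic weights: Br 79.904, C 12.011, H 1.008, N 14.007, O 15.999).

First, the molecular formula is C6H13NO (counting implicit H from valence).
  C: 6 × 12.011 = 72.066
  H: 13 × 1.008 = 13.104
  N: 1 × 14.007 = 14.007
  O: 1 × 15.999 = 15.999
Sum: 6×12.011 + 13×1.008 + 1×14.007 + 1×15.999 = 115.176 → 115.18 g/mol.

115.18 g/mol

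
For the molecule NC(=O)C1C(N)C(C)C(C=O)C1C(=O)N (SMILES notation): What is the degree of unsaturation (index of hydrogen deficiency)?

4

Degree of unsaturation = (number of rings) + (number of π bonds).
Ring closures in the SMILES: 1.
π bonds: 3 double bonds (each 1 DoU) → 3 DoU from unsaturation.
Total DoU = 1 + 3 = 4.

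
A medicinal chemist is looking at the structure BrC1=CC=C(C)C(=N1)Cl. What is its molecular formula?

Walk through each heavy atom and fill implicit hydrogens from standard valence (C 4, N 3, O 2, S 2, halogen 1):
  atom 1: Br (halogen, monovalent) → 0 H
  atom 2: C, bond orders sum to 4 (valence 4) → 0 H
  atom 3: C, bond orders sum to 3 (valence 4) → 1 H
  atom 4: C, bond orders sum to 3 (valence 4) → 1 H
  atom 5: C, bond orders sum to 4 (valence 4) → 0 H
  atom 6: C, bond orders sum to 1 (valence 4) → 3 H
  atom 7: C, bond orders sum to 4 (valence 4) → 0 H
  atom 8: N, bond orders sum to 3 (valence 3) → 0 H
  atom 9: Cl (halogen, monovalent) → 0 H
Totals → C:6, H:5, Br:1, Cl:1, N:1.
In Hill order: C6H5BrClN.

C6H5BrClN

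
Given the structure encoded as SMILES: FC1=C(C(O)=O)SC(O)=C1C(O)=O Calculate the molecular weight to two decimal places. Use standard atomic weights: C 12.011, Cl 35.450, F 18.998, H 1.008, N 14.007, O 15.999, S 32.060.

First, the molecular formula is C6H3FO5S (counting implicit H from valence).
  C: 6 × 12.011 = 72.066
  F: 1 × 18.998 = 18.998
  H: 3 × 1.008 = 3.024
  O: 5 × 15.999 = 79.995
  S: 1 × 32.060 = 32.060
Sum: 6×12.011 + 1×18.998 + 3×1.008 + 5×15.999 + 1×32.060 = 206.143 → 206.14 g/mol.

206.14 g/mol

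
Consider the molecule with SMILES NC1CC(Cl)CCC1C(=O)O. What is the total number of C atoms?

Count every carbon token in the SMILES (each C, including those in ring-closure positions and inside branches).
Carbon count: 7.

7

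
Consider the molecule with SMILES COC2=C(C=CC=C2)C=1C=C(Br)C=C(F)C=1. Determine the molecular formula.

Walk through each heavy atom and fill implicit hydrogens from standard valence (C 4, N 3, O 2, S 2, halogen 1):
  atom 1: C, bond orders sum to 1 (valence 4) → 3 H
  atom 2: O, bond orders sum to 2 (valence 2) → 0 H
  atom 3: C, bond orders sum to 4 (valence 4) → 0 H
  atom 4: C, bond orders sum to 4 (valence 4) → 0 H
  atom 5: C, bond orders sum to 3 (valence 4) → 1 H
  atom 6: C, bond orders sum to 3 (valence 4) → 1 H
  atom 7: C, bond orders sum to 3 (valence 4) → 1 H
  atom 8: C, bond orders sum to 3 (valence 4) → 1 H
  atom 9: C, bond orders sum to 4 (valence 4) → 0 H
  atom 10: C, bond orders sum to 3 (valence 4) → 1 H
  atom 11: C, bond orders sum to 4 (valence 4) → 0 H
  atom 12: Br (halogen, monovalent) → 0 H
  atom 13: C, bond orders sum to 3 (valence 4) → 1 H
  atom 14: C, bond orders sum to 4 (valence 4) → 0 H
  atom 15: F (halogen, monovalent) → 0 H
  atom 16: C, bond orders sum to 3 (valence 4) → 1 H
Totals → C:13, H:10, Br:1, F:1, O:1.
In Hill order: C13H10BrFO.

C13H10BrFO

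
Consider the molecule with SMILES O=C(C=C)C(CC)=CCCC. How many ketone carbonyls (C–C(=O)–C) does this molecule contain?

The ketone motif appears at heavy-atom position 2 in the SMILES.
Other groups present: 2 alkene.
Ketone count: 1.

1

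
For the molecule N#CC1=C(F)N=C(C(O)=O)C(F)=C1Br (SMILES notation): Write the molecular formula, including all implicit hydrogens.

Walk through each heavy atom and fill implicit hydrogens from standard valence (C 4, N 3, O 2, S 2, halogen 1):
  atom 1: N, bond orders sum to 3 (valence 3) → 0 H
  atom 2: C, bond orders sum to 4 (valence 4) → 0 H
  atom 3: C, bond orders sum to 4 (valence 4) → 0 H
  atom 4: C, bond orders sum to 4 (valence 4) → 0 H
  atom 5: F (halogen, monovalent) → 0 H
  atom 6: N, bond orders sum to 3 (valence 3) → 0 H
  atom 7: C, bond orders sum to 4 (valence 4) → 0 H
  atom 8: C, bond orders sum to 4 (valence 4) → 0 H
  atom 9: O, bond orders sum to 1 (valence 2) → 1 H
  atom 10: O, bond orders sum to 2 (valence 2) → 0 H
  atom 11: C, bond orders sum to 4 (valence 4) → 0 H
  atom 12: F (halogen, monovalent) → 0 H
  atom 13: C, bond orders sum to 4 (valence 4) → 0 H
  atom 14: Br (halogen, monovalent) → 0 H
Totals → C:7, H:1, Br:1, F:2, N:2, O:2.

C7HBrF2N2O2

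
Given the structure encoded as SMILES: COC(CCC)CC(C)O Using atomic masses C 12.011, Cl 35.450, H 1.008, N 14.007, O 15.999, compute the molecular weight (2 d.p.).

First, the molecular formula is C8H18O2 (counting implicit H from valence).
  C: 8 × 12.011 = 96.088
  H: 18 × 1.008 = 18.144
  O: 2 × 15.999 = 31.998
Sum: 8×12.011 + 18×1.008 + 2×15.999 = 146.230 → 146.23 g/mol.

146.23 g/mol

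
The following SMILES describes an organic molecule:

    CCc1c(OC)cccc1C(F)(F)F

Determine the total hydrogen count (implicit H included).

Walk through each heavy atom and fill implicit hydrogens from standard valence (C 4, N 3, O 2, S 2, halogen 1); for lowercase aromatic atoms, an aromatic c carries 1 H when it has two neighbours and 0 H with three, and aromatic n carries 0 H:
  atom 1: C, bond orders sum to 1 (valence 4) → 3 H
  atom 2: C, bond orders sum to 2 (valence 4) → 2 H
  atom 3: aromatic c, 3 neighbours → 0 H
  atom 4: aromatic c, 3 neighbours → 0 H
  atom 5: O, bond orders sum to 2 (valence 2) → 0 H
  atom 6: C, bond orders sum to 1 (valence 4) → 3 H
  atom 7: aromatic c, 2 neighbours → 1 H
  atom 8: aromatic c, 2 neighbours → 1 H
  atom 9: aromatic c, 2 neighbours → 1 H
  atom 10: aromatic c, 3 neighbours → 0 H
  atom 11: C, bond orders sum to 4 (valence 4) → 0 H
  atom 12: F (halogen, monovalent) → 0 H
  atom 13: F (halogen, monovalent) → 0 H
  atom 14: F (halogen, monovalent) → 0 H
Total hydrogens: 11.

11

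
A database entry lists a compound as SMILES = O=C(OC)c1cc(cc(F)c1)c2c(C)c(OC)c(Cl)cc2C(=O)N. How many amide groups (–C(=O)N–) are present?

1

The amide motif appears at heavy-atom position 22 in the SMILES.
Other groups present: 1 ester, 1 ether.
Amide count: 1.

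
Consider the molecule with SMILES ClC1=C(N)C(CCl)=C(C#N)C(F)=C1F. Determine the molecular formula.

Walk through each heavy atom and fill implicit hydrogens from standard valence (C 4, N 3, O 2, S 2, halogen 1):
  atom 1: Cl (halogen, monovalent) → 0 H
  atom 2: C, bond orders sum to 4 (valence 4) → 0 H
  atom 3: C, bond orders sum to 4 (valence 4) → 0 H
  atom 4: N, bond orders sum to 1 (valence 3) → 2 H
  atom 5: C, bond orders sum to 4 (valence 4) → 0 H
  atom 6: C, bond orders sum to 2 (valence 4) → 2 H
  atom 7: Cl (halogen, monovalent) → 0 H
  atom 8: C, bond orders sum to 4 (valence 4) → 0 H
  atom 9: C, bond orders sum to 4 (valence 4) → 0 H
  atom 10: N, bond orders sum to 3 (valence 3) → 0 H
  atom 11: C, bond orders sum to 4 (valence 4) → 0 H
  atom 12: F (halogen, monovalent) → 0 H
  atom 13: C, bond orders sum to 4 (valence 4) → 0 H
  atom 14: F (halogen, monovalent) → 0 H
Totals → C:8, H:4, Cl:2, F:2, N:2.

C8H4Cl2F2N2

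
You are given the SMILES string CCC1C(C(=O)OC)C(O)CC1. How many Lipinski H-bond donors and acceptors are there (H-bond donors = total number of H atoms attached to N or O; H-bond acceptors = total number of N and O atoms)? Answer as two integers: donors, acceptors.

Donors: find every N or O and count the H atoms it carries.
  atom 6 (O): bond orders sum to 2 → 0 H
  atom 7 (O): bond orders sum to 2 → 0 H
  atom 10 (O): bond orders sum to 1 → 1 H
Lipinski HBD = 1.
Acceptors: N atoms = 0, O atoms = 3 → HBA = 3.

1, 3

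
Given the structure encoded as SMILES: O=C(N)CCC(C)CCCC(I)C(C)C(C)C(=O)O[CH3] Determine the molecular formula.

Walk through each heavy atom and fill implicit hydrogens from standard valence (C 4, N 3, O 2, S 2, halogen 1):
  atom 1: O, bond orders sum to 2 (valence 2) → 0 H
  atom 2: C, bond orders sum to 4 (valence 4) → 0 H
  atom 3: N, bond orders sum to 1 (valence 3) → 2 H
  atom 4: C, bond orders sum to 2 (valence 4) → 2 H
  atom 5: C, bond orders sum to 2 (valence 4) → 2 H
  atom 6: C, bond orders sum to 3 (valence 4) → 1 H
  atom 7: C, bond orders sum to 1 (valence 4) → 3 H
  atom 8: C, bond orders sum to 2 (valence 4) → 2 H
  atom 9: C, bond orders sum to 2 (valence 4) → 2 H
  atom 10: C, bond orders sum to 2 (valence 4) → 2 H
  atom 11: C, bond orders sum to 3 (valence 4) → 1 H
  atom 12: I (halogen, monovalent) → 0 H
  atom 13: C, bond orders sum to 3 (valence 4) → 1 H
  atom 14: C, bond orders sum to 1 (valence 4) → 3 H
  atom 15: C, bond orders sum to 3 (valence 4) → 1 H
  atom 16: C, bond orders sum to 1 (valence 4) → 3 H
  atom 17: C, bond orders sum to 4 (valence 4) → 0 H
  atom 18: O, bond orders sum to 2 (valence 2) → 0 H
  atom 19: O, bond orders sum to 2 (valence 2) → 0 H
  atom 20: C with explicit H count 3
Totals → C:15, H:28, I:1, N:1, O:3.
In Hill order: C15H28INO3.

C15H28INO3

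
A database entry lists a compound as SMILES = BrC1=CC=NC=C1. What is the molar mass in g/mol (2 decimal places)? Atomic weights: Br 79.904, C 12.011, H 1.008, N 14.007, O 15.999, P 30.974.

First, the molecular formula is C5H4BrN (counting implicit H from valence).
  Br: 1 × 79.904 = 79.904
  C: 5 × 12.011 = 60.055
  H: 4 × 1.008 = 4.032
  N: 1 × 14.007 = 14.007
Sum: 1×79.904 + 5×12.011 + 4×1.008 + 1×14.007 = 157.998 → 158.00 g/mol.

158.00 g/mol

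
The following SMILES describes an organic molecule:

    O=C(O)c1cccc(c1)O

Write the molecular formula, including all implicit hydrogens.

Walk through each heavy atom and fill implicit hydrogens from standard valence (C 4, N 3, O 2, S 2, halogen 1); for lowercase aromatic atoms, an aromatic c carries 1 H when it has two neighbours and 0 H with three, and aromatic n carries 0 H:
  atom 1: O, bond orders sum to 2 (valence 2) → 0 H
  atom 2: C, bond orders sum to 4 (valence 4) → 0 H
  atom 3: O, bond orders sum to 1 (valence 2) → 1 H
  atom 4: aromatic c, 3 neighbours → 0 H
  atom 5: aromatic c, 2 neighbours → 1 H
  atom 6: aromatic c, 2 neighbours → 1 H
  atom 7: aromatic c, 2 neighbours → 1 H
  atom 8: aromatic c, 3 neighbours → 0 H
  atom 9: aromatic c, 2 neighbours → 1 H
  atom 10: O, bond orders sum to 1 (valence 2) → 1 H
Totals → C:7, H:6, O:3.

C7H6O3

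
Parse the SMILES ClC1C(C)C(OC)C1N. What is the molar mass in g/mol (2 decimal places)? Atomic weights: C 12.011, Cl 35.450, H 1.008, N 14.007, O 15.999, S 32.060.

149.62 g/mol

First, the molecular formula is C6H12ClNO (counting implicit H from valence).
  C: 6 × 12.011 = 72.066
  Cl: 1 × 35.450 = 35.450
  H: 12 × 1.008 = 12.096
  N: 1 × 14.007 = 14.007
  O: 1 × 15.999 = 15.999
Sum: 6×12.011 + 1×35.450 + 12×1.008 + 1×14.007 + 1×15.999 = 149.618 → 149.62 g/mol.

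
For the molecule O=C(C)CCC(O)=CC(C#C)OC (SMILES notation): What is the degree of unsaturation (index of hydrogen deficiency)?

Degree of unsaturation = (number of rings) + (number of π bonds).
Ring closures in the SMILES: 0.
π bonds: 2 double bonds (each 1 DoU), 1 triple bond (each 2 DoU) → 4 DoU from unsaturation.
Total DoU = 0 + 4 = 4.

4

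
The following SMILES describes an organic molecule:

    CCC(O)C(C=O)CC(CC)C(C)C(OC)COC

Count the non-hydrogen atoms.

Every atom symbol written in the SMILES (organic subset) is one heavy atom; implicit H are not written.
Heavy atoms by element → C:15, O:4.
Total: 19.

19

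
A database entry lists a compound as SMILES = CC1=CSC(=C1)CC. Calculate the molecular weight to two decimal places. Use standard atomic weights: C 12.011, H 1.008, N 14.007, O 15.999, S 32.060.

First, the molecular formula is C7H10S (counting implicit H from valence).
  C: 7 × 12.011 = 84.077
  H: 10 × 1.008 = 10.080
  S: 1 × 32.060 = 32.060
Sum: 7×12.011 + 10×1.008 + 1×32.060 = 126.217 → 126.22 g/mol.

126.22 g/mol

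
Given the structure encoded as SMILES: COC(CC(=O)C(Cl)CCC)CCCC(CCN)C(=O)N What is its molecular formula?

C15H29ClN2O3

Walk through each heavy atom and fill implicit hydrogens from standard valence (C 4, N 3, O 2, S 2, halogen 1):
  atom 1: C, bond orders sum to 1 (valence 4) → 3 H
  atom 2: O, bond orders sum to 2 (valence 2) → 0 H
  atom 3: C, bond orders sum to 3 (valence 4) → 1 H
  atom 4: C, bond orders sum to 2 (valence 4) → 2 H
  atom 5: C, bond orders sum to 4 (valence 4) → 0 H
  atom 6: O, bond orders sum to 2 (valence 2) → 0 H
  atom 7: C, bond orders sum to 3 (valence 4) → 1 H
  atom 8: Cl (halogen, monovalent) → 0 H
  atom 9: C, bond orders sum to 2 (valence 4) → 2 H
  atom 10: C, bond orders sum to 2 (valence 4) → 2 H
  atom 11: C, bond orders sum to 1 (valence 4) → 3 H
  atom 12: C, bond orders sum to 2 (valence 4) → 2 H
  atom 13: C, bond orders sum to 2 (valence 4) → 2 H
  atom 14: C, bond orders sum to 2 (valence 4) → 2 H
  atom 15: C, bond orders sum to 3 (valence 4) → 1 H
  atom 16: C, bond orders sum to 2 (valence 4) → 2 H
  atom 17: C, bond orders sum to 2 (valence 4) → 2 H
  atom 18: N, bond orders sum to 1 (valence 3) → 2 H
  atom 19: C, bond orders sum to 4 (valence 4) → 0 H
  atom 20: O, bond orders sum to 2 (valence 2) → 0 H
  atom 21: N, bond orders sum to 1 (valence 3) → 2 H
Totals → C:15, H:29, Cl:1, N:2, O:3.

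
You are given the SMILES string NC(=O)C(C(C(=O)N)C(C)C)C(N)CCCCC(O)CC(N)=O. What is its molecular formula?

C15H30N4O4

Walk through each heavy atom and fill implicit hydrogens from standard valence (C 4, N 3, O 2, S 2, halogen 1):
  atom 1: N, bond orders sum to 1 (valence 3) → 2 H
  atom 2: C, bond orders sum to 4 (valence 4) → 0 H
  atom 3: O, bond orders sum to 2 (valence 2) → 0 H
  atom 4: C, bond orders sum to 3 (valence 4) → 1 H
  atom 5: C, bond orders sum to 3 (valence 4) → 1 H
  atom 6: C, bond orders sum to 4 (valence 4) → 0 H
  atom 7: O, bond orders sum to 2 (valence 2) → 0 H
  atom 8: N, bond orders sum to 1 (valence 3) → 2 H
  atom 9: C, bond orders sum to 3 (valence 4) → 1 H
  atom 10: C, bond orders sum to 1 (valence 4) → 3 H
  atom 11: C, bond orders sum to 1 (valence 4) → 3 H
  atom 12: C, bond orders sum to 3 (valence 4) → 1 H
  atom 13: N, bond orders sum to 1 (valence 3) → 2 H
  atom 14: C, bond orders sum to 2 (valence 4) → 2 H
  atom 15: C, bond orders sum to 2 (valence 4) → 2 H
  atom 16: C, bond orders sum to 2 (valence 4) → 2 H
  atom 17: C, bond orders sum to 2 (valence 4) → 2 H
  atom 18: C, bond orders sum to 3 (valence 4) → 1 H
  atom 19: O, bond orders sum to 1 (valence 2) → 1 H
  atom 20: C, bond orders sum to 2 (valence 4) → 2 H
  atom 21: C, bond orders sum to 4 (valence 4) → 0 H
  atom 22: N, bond orders sum to 1 (valence 3) → 2 H
  atom 23: O, bond orders sum to 2 (valence 2) → 0 H
Totals → C:15, H:30, N:4, O:4.
In Hill order: C15H30N4O4.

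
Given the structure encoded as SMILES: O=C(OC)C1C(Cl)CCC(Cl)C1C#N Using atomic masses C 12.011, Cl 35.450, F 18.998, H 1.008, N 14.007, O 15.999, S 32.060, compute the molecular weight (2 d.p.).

First, the molecular formula is C9H11Cl2NO2 (counting implicit H from valence).
  C: 9 × 12.011 = 108.099
  Cl: 2 × 35.450 = 70.900
  H: 11 × 1.008 = 11.088
  N: 1 × 14.007 = 14.007
  O: 2 × 15.999 = 31.998
Sum: 9×12.011 + 2×35.450 + 11×1.008 + 1×14.007 + 2×15.999 = 236.092 → 236.09 g/mol.

236.09 g/mol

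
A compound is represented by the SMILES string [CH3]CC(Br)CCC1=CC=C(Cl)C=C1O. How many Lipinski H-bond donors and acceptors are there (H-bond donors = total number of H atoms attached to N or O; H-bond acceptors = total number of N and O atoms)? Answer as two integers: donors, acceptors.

1, 1

Donors: find every N or O and count the H atoms it carries.
  atom 14 (O): bond orders sum to 1 → 1 H
Lipinski HBD = 1.
Acceptors: N atoms = 0, O atoms = 1 → HBA = 1.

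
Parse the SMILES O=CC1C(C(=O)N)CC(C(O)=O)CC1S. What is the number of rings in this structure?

In SMILES, each pair of matching ring-closure digits denotes one ring-closing bond; the number of such bonds equals the number of independent rings.
Ring-closure bonds here: 1.

1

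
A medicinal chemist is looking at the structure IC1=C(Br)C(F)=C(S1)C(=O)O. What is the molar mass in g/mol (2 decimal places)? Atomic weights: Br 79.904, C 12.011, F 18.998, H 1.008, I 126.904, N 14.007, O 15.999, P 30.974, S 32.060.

350.93 g/mol

First, the molecular formula is C5HBrFIO2S (counting implicit H from valence).
  Br: 1 × 79.904 = 79.904
  C: 5 × 12.011 = 60.055
  F: 1 × 18.998 = 18.998
  H: 1 × 1.008 = 1.008
  I: 1 × 126.904 = 126.904
  O: 2 × 15.999 = 31.998
  S: 1 × 32.060 = 32.060
Sum: 1×79.904 + 5×12.011 + 1×18.998 + 1×1.008 + 1×126.904 + 2×15.999 + 1×32.060 = 350.927 → 350.93 g/mol.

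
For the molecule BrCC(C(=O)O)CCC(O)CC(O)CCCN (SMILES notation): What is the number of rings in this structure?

In SMILES, each pair of matching ring-closure digits denotes one ring-closing bond; the number of such bonds equals the number of independent rings.
Ring-closure bonds here: 0.

0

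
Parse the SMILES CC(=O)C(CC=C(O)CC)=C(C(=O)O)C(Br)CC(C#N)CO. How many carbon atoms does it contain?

Count every carbon token in the SMILES (each C, including those in ring-closure positions and inside branches).
Carbon count: 15.

15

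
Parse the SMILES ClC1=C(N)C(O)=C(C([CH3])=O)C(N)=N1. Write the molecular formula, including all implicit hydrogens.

C7H8ClN3O2

Walk through each heavy atom and fill implicit hydrogens from standard valence (C 4, N 3, O 2, S 2, halogen 1):
  atom 1: Cl (halogen, monovalent) → 0 H
  atom 2: C, bond orders sum to 4 (valence 4) → 0 H
  atom 3: C, bond orders sum to 4 (valence 4) → 0 H
  atom 4: N, bond orders sum to 1 (valence 3) → 2 H
  atom 5: C, bond orders sum to 4 (valence 4) → 0 H
  atom 6: O, bond orders sum to 1 (valence 2) → 1 H
  atom 7: C, bond orders sum to 4 (valence 4) → 0 H
  atom 8: C, bond orders sum to 4 (valence 4) → 0 H
  atom 9: C with explicit H count 3
  atom 10: O, bond orders sum to 2 (valence 2) → 0 H
  atom 11: C, bond orders sum to 4 (valence 4) → 0 H
  atom 12: N, bond orders sum to 1 (valence 3) → 2 H
  atom 13: N, bond orders sum to 3 (valence 3) → 0 H
Totals → C:7, H:8, Cl:1, N:3, O:2.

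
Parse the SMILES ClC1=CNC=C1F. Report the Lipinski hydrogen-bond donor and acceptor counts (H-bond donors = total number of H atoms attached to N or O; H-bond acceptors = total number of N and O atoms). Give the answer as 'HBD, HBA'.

Donors: find every N or O and count the H atoms it carries.
  atom 4 (N): bond orders sum to 2 → 1 H
Lipinski HBD = 1.
Acceptors: N atoms = 1, O atoms = 0 → HBA = 1.

1, 1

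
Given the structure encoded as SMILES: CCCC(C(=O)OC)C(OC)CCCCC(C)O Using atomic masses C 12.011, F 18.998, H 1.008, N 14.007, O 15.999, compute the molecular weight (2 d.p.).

260.37 g/mol

First, the molecular formula is C14H28O4 (counting implicit H from valence).
  C: 14 × 12.011 = 168.154
  H: 28 × 1.008 = 28.224
  O: 4 × 15.999 = 63.996
Sum: 14×12.011 + 28×1.008 + 4×15.999 = 260.374 → 260.37 g/mol.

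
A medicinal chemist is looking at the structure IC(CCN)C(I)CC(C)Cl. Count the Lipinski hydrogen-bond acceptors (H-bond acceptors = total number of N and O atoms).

N atoms: 1; O atoms: 0.
Lipinski HBA = 1 + 0 = 1.

1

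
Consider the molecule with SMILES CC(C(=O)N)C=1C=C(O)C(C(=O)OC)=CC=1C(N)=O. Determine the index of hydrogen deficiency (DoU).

Molecular formula: C12H14N2O5.
DoU = (2C + 2 + N − H − X) / 2, where X is the halogen count and O/S are ignored.
    = (2·12 + 2 + 2 − 14 − 0) / 2 = 14 / 2 = 7.

7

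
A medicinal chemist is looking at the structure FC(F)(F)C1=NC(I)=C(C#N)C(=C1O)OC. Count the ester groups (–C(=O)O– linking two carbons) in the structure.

0

Scan the SMILES for the ester motif — none present.
Groups that are present: 1 ether, 1 hydroxyl, 1 nitrile.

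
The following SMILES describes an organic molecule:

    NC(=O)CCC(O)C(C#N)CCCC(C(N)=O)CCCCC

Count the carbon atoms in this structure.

Count every carbon token in the SMILES (each C, including those in ring-closure positions and inside branches).
Carbon count: 16.

16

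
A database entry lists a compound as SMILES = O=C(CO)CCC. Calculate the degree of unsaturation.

1

Molecular formula: C5H10O2.
DoU = (2C + 2 + N − H − X) / 2, where X is the halogen count and O/S are ignored.
    = (2·5 + 2 + 0 − 10 − 0) / 2 = 2 / 2 = 1.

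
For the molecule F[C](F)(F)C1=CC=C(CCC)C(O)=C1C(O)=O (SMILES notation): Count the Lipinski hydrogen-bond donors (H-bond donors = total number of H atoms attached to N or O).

2

Donors: find every N or O and count the H atoms it carries.
  atom 13 (O): bond orders sum to 1 → 1 H
  atom 16 (O): bond orders sum to 1 → 1 H
  atom 17 (O): bond orders sum to 2 → 0 H
Lipinski HBD = 2.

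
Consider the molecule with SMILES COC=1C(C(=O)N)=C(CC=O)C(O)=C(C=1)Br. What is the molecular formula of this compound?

C10H10BrNO4

Walk through each heavy atom and fill implicit hydrogens from standard valence (C 4, N 3, O 2, S 2, halogen 1):
  atom 1: C, bond orders sum to 1 (valence 4) → 3 H
  atom 2: O, bond orders sum to 2 (valence 2) → 0 H
  atom 3: C, bond orders sum to 4 (valence 4) → 0 H
  atom 4: C, bond orders sum to 4 (valence 4) → 0 H
  atom 5: C, bond orders sum to 4 (valence 4) → 0 H
  atom 6: O, bond orders sum to 2 (valence 2) → 0 H
  atom 7: N, bond orders sum to 1 (valence 3) → 2 H
  atom 8: C, bond orders sum to 4 (valence 4) → 0 H
  atom 9: C, bond orders sum to 2 (valence 4) → 2 H
  atom 10: C, bond orders sum to 3 (valence 4) → 1 H
  atom 11: O, bond orders sum to 2 (valence 2) → 0 H
  atom 12: C, bond orders sum to 4 (valence 4) → 0 H
  atom 13: O, bond orders sum to 1 (valence 2) → 1 H
  atom 14: C, bond orders sum to 4 (valence 4) → 0 H
  atom 15: C, bond orders sum to 3 (valence 4) → 1 H
  atom 16: Br (halogen, monovalent) → 0 H
Totals → C:10, H:10, Br:1, N:1, O:4.
In Hill order: C10H10BrNO4.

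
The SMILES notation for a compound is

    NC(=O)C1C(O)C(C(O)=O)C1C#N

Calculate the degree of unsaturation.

Molecular formula: C7H8N2O4.
DoU = (2C + 2 + N − H − X) / 2, where X is the halogen count and O/S are ignored.
    = (2·7 + 2 + 2 − 8 − 0) / 2 = 10 / 2 = 5.

5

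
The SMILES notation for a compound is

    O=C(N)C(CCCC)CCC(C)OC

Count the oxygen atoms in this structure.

2

Scan the SMILES for O atoms (remember two-letter symbols like Cl and Br are single atoms).
Oxygen count: 2.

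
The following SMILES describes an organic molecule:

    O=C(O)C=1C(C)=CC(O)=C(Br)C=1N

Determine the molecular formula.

C8H8BrNO3

Walk through each heavy atom and fill implicit hydrogens from standard valence (C 4, N 3, O 2, S 2, halogen 1):
  atom 1: O, bond orders sum to 2 (valence 2) → 0 H
  atom 2: C, bond orders sum to 4 (valence 4) → 0 H
  atom 3: O, bond orders sum to 1 (valence 2) → 1 H
  atom 4: C, bond orders sum to 4 (valence 4) → 0 H
  atom 5: C, bond orders sum to 4 (valence 4) → 0 H
  atom 6: C, bond orders sum to 1 (valence 4) → 3 H
  atom 7: C, bond orders sum to 3 (valence 4) → 1 H
  atom 8: C, bond orders sum to 4 (valence 4) → 0 H
  atom 9: O, bond orders sum to 1 (valence 2) → 1 H
  atom 10: C, bond orders sum to 4 (valence 4) → 0 H
  atom 11: Br (halogen, monovalent) → 0 H
  atom 12: C, bond orders sum to 4 (valence 4) → 0 H
  atom 13: N, bond orders sum to 1 (valence 3) → 2 H
Totals → C:8, H:8, Br:1, N:1, O:3.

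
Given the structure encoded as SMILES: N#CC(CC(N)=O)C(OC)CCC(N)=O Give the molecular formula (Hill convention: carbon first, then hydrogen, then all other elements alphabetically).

C9H15N3O3

Walk through each heavy atom and fill implicit hydrogens from standard valence (C 4, N 3, O 2, S 2, halogen 1):
  atom 1: N, bond orders sum to 3 (valence 3) → 0 H
  atom 2: C, bond orders sum to 4 (valence 4) → 0 H
  atom 3: C, bond orders sum to 3 (valence 4) → 1 H
  atom 4: C, bond orders sum to 2 (valence 4) → 2 H
  atom 5: C, bond orders sum to 4 (valence 4) → 0 H
  atom 6: N, bond orders sum to 1 (valence 3) → 2 H
  atom 7: O, bond orders sum to 2 (valence 2) → 0 H
  atom 8: C, bond orders sum to 3 (valence 4) → 1 H
  atom 9: O, bond orders sum to 2 (valence 2) → 0 H
  atom 10: C, bond orders sum to 1 (valence 4) → 3 H
  atom 11: C, bond orders sum to 2 (valence 4) → 2 H
  atom 12: C, bond orders sum to 2 (valence 4) → 2 H
  atom 13: C, bond orders sum to 4 (valence 4) → 0 H
  atom 14: N, bond orders sum to 1 (valence 3) → 2 H
  atom 15: O, bond orders sum to 2 (valence 2) → 0 H
Totals → C:9, H:15, N:3, O:3.
In Hill order: C9H15N3O3.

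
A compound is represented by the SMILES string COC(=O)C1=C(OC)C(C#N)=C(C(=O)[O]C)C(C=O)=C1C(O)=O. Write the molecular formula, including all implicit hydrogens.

C14H11NO8

Walk through each heavy atom and fill implicit hydrogens from standard valence (C 4, N 3, O 2, S 2, halogen 1):
  atom 1: C, bond orders sum to 1 (valence 4) → 3 H
  atom 2: O, bond orders sum to 2 (valence 2) → 0 H
  atom 3: C, bond orders sum to 4 (valence 4) → 0 H
  atom 4: O, bond orders sum to 2 (valence 2) → 0 H
  atom 5: C, bond orders sum to 4 (valence 4) → 0 H
  atom 6: C, bond orders sum to 4 (valence 4) → 0 H
  atom 7: O, bond orders sum to 2 (valence 2) → 0 H
  atom 8: C, bond orders sum to 1 (valence 4) → 3 H
  atom 9: C, bond orders sum to 4 (valence 4) → 0 H
  atom 10: C, bond orders sum to 4 (valence 4) → 0 H
  atom 11: N, bond orders sum to 3 (valence 3) → 0 H
  atom 12: C, bond orders sum to 4 (valence 4) → 0 H
  atom 13: C, bond orders sum to 4 (valence 4) → 0 H
  atom 14: O, bond orders sum to 2 (valence 2) → 0 H
  atom 15: O with explicit H count 0
  atom 16: C, bond orders sum to 1 (valence 4) → 3 H
  atom 17: C, bond orders sum to 4 (valence 4) → 0 H
  atom 18: C, bond orders sum to 3 (valence 4) → 1 H
  atom 19: O, bond orders sum to 2 (valence 2) → 0 H
  atom 20: C, bond orders sum to 4 (valence 4) → 0 H
  atom 21: C, bond orders sum to 4 (valence 4) → 0 H
  atom 22: O, bond orders sum to 1 (valence 2) → 1 H
  atom 23: O, bond orders sum to 2 (valence 2) → 0 H
Totals → C:14, H:11, N:1, O:8.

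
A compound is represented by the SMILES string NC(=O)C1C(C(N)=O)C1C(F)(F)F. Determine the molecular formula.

C6H7F3N2O2

Walk through each heavy atom and fill implicit hydrogens from standard valence (C 4, N 3, O 2, S 2, halogen 1):
  atom 1: N, bond orders sum to 1 (valence 3) → 2 H
  atom 2: C, bond orders sum to 4 (valence 4) → 0 H
  atom 3: O, bond orders sum to 2 (valence 2) → 0 H
  atom 4: C, bond orders sum to 3 (valence 4) → 1 H
  atom 5: C, bond orders sum to 3 (valence 4) → 1 H
  atom 6: C, bond orders sum to 4 (valence 4) → 0 H
  atom 7: N, bond orders sum to 1 (valence 3) → 2 H
  atom 8: O, bond orders sum to 2 (valence 2) → 0 H
  atom 9: C, bond orders sum to 3 (valence 4) → 1 H
  atom 10: C, bond orders sum to 4 (valence 4) → 0 H
  atom 11: F (halogen, monovalent) → 0 H
  atom 12: F (halogen, monovalent) → 0 H
  atom 13: F (halogen, monovalent) → 0 H
Totals → C:6, H:7, F:3, N:2, O:2.
In Hill order: C6H7F3N2O2.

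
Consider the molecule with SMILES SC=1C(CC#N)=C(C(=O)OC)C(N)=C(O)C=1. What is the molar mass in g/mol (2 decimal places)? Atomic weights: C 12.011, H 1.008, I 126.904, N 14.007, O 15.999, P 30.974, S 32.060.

238.26 g/mol

First, the molecular formula is C10H10N2O3S (counting implicit H from valence).
  C: 10 × 12.011 = 120.110
  H: 10 × 1.008 = 10.080
  N: 2 × 14.007 = 28.014
  O: 3 × 15.999 = 47.997
  S: 1 × 32.060 = 32.060
Sum: 10×12.011 + 10×1.008 + 2×14.007 + 3×15.999 + 1×32.060 = 238.261 → 238.26 g/mol.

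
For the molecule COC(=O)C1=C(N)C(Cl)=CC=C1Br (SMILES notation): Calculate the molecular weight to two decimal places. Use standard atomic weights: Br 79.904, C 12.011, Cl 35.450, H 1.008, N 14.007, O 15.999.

First, the molecular formula is C8H7BrClNO2 (counting implicit H from valence).
  Br: 1 × 79.904 = 79.904
  C: 8 × 12.011 = 96.088
  Cl: 1 × 35.450 = 35.450
  H: 7 × 1.008 = 7.056
  N: 1 × 14.007 = 14.007
  O: 2 × 15.999 = 31.998
Sum: 1×79.904 + 8×12.011 + 1×35.450 + 7×1.008 + 1×14.007 + 2×15.999 = 264.503 → 264.50 g/mol.

264.50 g/mol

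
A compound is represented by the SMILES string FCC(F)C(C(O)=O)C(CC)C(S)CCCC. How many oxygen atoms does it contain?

2

Scan the SMILES for O atoms (remember two-letter symbols like Cl and Br are single atoms).
Oxygen count: 2.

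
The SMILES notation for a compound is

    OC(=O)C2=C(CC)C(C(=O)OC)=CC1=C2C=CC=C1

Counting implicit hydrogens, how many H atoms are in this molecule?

14

Walk through each heavy atom and fill implicit hydrogens from standard valence (C 4, N 3, O 2, S 2, halogen 1):
  atom 1: O, bond orders sum to 1 (valence 2) → 1 H
  atom 2: C, bond orders sum to 4 (valence 4) → 0 H
  atom 3: O, bond orders sum to 2 (valence 2) → 0 H
  atom 4: C, bond orders sum to 4 (valence 4) → 0 H
  atom 5: C, bond orders sum to 4 (valence 4) → 0 H
  atom 6: C, bond orders sum to 2 (valence 4) → 2 H
  atom 7: C, bond orders sum to 1 (valence 4) → 3 H
  atom 8: C, bond orders sum to 4 (valence 4) → 0 H
  atom 9: C, bond orders sum to 4 (valence 4) → 0 H
  atom 10: O, bond orders sum to 2 (valence 2) → 0 H
  atom 11: O, bond orders sum to 2 (valence 2) → 0 H
  atom 12: C, bond orders sum to 1 (valence 4) → 3 H
  atom 13: C, bond orders sum to 3 (valence 4) → 1 H
  atom 14: C, bond orders sum to 4 (valence 4) → 0 H
  atom 15: C, bond orders sum to 4 (valence 4) → 0 H
  atom 16: C, bond orders sum to 3 (valence 4) → 1 H
  atom 17: C, bond orders sum to 3 (valence 4) → 1 H
  atom 18: C, bond orders sum to 3 (valence 4) → 1 H
  atom 19: C, bond orders sum to 3 (valence 4) → 1 H
Total hydrogens: 14.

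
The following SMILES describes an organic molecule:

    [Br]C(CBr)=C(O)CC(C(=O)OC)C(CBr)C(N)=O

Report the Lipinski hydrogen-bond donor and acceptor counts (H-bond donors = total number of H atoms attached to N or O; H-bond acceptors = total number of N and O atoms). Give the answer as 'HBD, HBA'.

Donors: find every N or O and count the H atoms it carries.
  atom 6 (O): bond orders sum to 1 → 1 H
  atom 10 (O): bond orders sum to 2 → 0 H
  atom 11 (O): bond orders sum to 2 → 0 H
  atom 17 (N): bond orders sum to 1 → 2 H
  atom 18 (O): bond orders sum to 2 → 0 H
Lipinski HBD = 3.
Acceptors: N atoms = 1, O atoms = 4 → HBA = 5.

3, 5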